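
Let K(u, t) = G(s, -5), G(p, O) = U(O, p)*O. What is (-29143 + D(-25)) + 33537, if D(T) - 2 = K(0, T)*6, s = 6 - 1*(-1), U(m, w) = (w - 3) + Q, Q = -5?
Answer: 4426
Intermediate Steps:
U(m, w) = -8 + w (U(m, w) = (w - 3) - 5 = (-3 + w) - 5 = -8 + w)
s = 7 (s = 6 + 1 = 7)
G(p, O) = O*(-8 + p) (G(p, O) = (-8 + p)*O = O*(-8 + p))
K(u, t) = 5 (K(u, t) = -5*(-8 + 7) = -5*(-1) = 5)
D(T) = 32 (D(T) = 2 + 5*6 = 2 + 30 = 32)
(-29143 + D(-25)) + 33537 = (-29143 + 32) + 33537 = -29111 + 33537 = 4426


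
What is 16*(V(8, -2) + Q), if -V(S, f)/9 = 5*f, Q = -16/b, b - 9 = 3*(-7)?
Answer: 4384/3 ≈ 1461.3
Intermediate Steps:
b = -12 (b = 9 + 3*(-7) = 9 - 21 = -12)
Q = 4/3 (Q = -16/(-12) = -16*(-1/12) = 4/3 ≈ 1.3333)
V(S, f) = -45*f
16*(V(8, -2) + Q) = 16*(-45*(-2) + 4/3) = 16*(90 + 4/3) = 16*(274/3) = 4384/3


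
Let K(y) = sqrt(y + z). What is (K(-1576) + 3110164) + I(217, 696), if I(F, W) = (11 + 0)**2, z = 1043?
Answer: 3110285 + I*sqrt(533) ≈ 3.1103e+6 + 23.087*I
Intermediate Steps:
I(F, W) = 121 (I(F, W) = 11**2 = 121)
K(y) = sqrt(1043 + y) (K(y) = sqrt(y + 1043) = sqrt(1043 + y))
(K(-1576) + 3110164) + I(217, 696) = (sqrt(1043 - 1576) + 3110164) + 121 = (sqrt(-533) + 3110164) + 121 = (I*sqrt(533) + 3110164) + 121 = (3110164 + I*sqrt(533)) + 121 = 3110285 + I*sqrt(533)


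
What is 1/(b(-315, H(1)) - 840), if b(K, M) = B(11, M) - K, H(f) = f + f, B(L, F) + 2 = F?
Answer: -1/525 ≈ -0.0019048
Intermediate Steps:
B(L, F) = -2 + F
H(f) = 2*f
b(K, M) = -2 + M - K (b(K, M) = (-2 + M) - K = -2 + M - K)
1/(b(-315, H(1)) - 840) = 1/((-2 + 2*1 - 1*(-315)) - 840) = 1/((-2 + 2 + 315) - 840) = 1/(315 - 840) = 1/(-525) = -1/525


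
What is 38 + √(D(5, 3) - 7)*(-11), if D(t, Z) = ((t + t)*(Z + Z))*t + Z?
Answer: 38 - 22*√74 ≈ -151.25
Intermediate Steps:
D(t, Z) = Z + 4*Z*t² (D(t, Z) = ((2*t)*(2*Z))*t + Z = (4*Z*t)*t + Z = 4*Z*t² + Z = Z + 4*Z*t²)
38 + √(D(5, 3) - 7)*(-11) = 38 + √(3*(1 + 4*5²) - 7)*(-11) = 38 + √(3*(1 + 4*25) - 7)*(-11) = 38 + √(3*(1 + 100) - 7)*(-11) = 38 + √(3*101 - 7)*(-11) = 38 + √(303 - 7)*(-11) = 38 + √296*(-11) = 38 + (2*√74)*(-11) = 38 - 22*√74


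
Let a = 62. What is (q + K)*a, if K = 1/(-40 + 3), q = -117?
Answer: -268460/37 ≈ -7255.7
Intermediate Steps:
K = -1/37 (K = 1/(-37) = -1/37 ≈ -0.027027)
(q + K)*a = (-117 - 1/37)*62 = -4330/37*62 = -268460/37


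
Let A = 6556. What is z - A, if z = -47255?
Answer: -53811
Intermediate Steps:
z - A = -47255 - 1*6556 = -47255 - 6556 = -53811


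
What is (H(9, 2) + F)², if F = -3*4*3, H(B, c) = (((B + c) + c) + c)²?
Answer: 35721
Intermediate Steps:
H(B, c) = (B + 3*c)² (H(B, c) = ((B + 2*c) + c)² = (B + 3*c)²)
F = -36 (F = -12*3 = -36)
(H(9, 2) + F)² = ((9 + 3*2)² - 36)² = ((9 + 6)² - 36)² = (15² - 36)² = (225 - 36)² = 189² = 35721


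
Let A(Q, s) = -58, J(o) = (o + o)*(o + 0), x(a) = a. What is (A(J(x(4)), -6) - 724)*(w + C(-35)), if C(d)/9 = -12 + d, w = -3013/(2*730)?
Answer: 242651863/730 ≈ 3.3240e+5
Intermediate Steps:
w = -3013/1460 ≈ -2.0637
C(d) = -108 + 9*d (C(d) = 9*(-12 + d) = -108 + 9*d)
J(o) = 2*o**2 (J(o) = (2*o)*o = 2*o**2)
(A(J(x(4)), -6) - 724)*(w + C(-35)) = (-58 - 724)*(-3013/1460 + (-108 + 9*(-35))) = -782*(-3013/1460 + (-108 - 315)) = -782*(-3013/1460 - 423) = -782*(-620593/1460) = 242651863/730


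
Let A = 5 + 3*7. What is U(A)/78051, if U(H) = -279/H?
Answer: -93/676442 ≈ -0.00013748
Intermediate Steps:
A = 26 (A = 5 + 21 = 26)
U(A)/78051 = -279/26/78051 = -279*1/26*(1/78051) = -279/26*1/78051 = -93/676442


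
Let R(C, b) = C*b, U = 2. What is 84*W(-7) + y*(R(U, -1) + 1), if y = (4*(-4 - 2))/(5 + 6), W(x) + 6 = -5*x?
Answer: 26820/11 ≈ 2438.2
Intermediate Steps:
W(x) = -6 - 5*x
y = -24/11 (y = (4*(-6))/11 = -24*1/11 = -24/11 ≈ -2.1818)
84*W(-7) + y*(R(U, -1) + 1) = 84*(-6 - 5*(-7)) - 24*(2*(-1) + 1)/11 = 84*(-6 + 35) - 24*(-2 + 1)/11 = 84*29 - 24/11*(-1) = 2436 + 24/11 = 26820/11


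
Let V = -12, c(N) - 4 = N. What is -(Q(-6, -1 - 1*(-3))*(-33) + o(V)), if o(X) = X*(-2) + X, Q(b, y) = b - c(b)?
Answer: -144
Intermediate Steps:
c(N) = 4 + N
Q(b, y) = -4 (Q(b, y) = b - (4 + b) = b + (-4 - b) = -4)
o(X) = -X (o(X) = -2*X + X = -X)
-(Q(-6, -1 - 1*(-3))*(-33) + o(V)) = -(-4*(-33) - 1*(-12)) = -(132 + 12) = -1*144 = -144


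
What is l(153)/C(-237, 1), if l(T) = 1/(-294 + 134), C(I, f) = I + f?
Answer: 1/37760 ≈ 2.6483e-5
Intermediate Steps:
l(T) = -1/160 (l(T) = 1/(-160) = -1/160)
l(153)/C(-237, 1) = -1/(160*(-237 + 1)) = -1/160/(-236) = -1/160*(-1/236) = 1/37760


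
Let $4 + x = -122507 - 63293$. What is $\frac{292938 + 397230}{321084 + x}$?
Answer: $\frac{86271}{16910} \approx 5.1018$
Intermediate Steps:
$x = -185804$ ($x = -4 - 185800 = -185804$)
$\frac{292938 + 397230}{321084 + x} = \frac{292938 + 397230}{321084 - 185804} = \frac{690168}{135280} = 690168 \cdot \frac{1}{135280} = \frac{86271}{16910}$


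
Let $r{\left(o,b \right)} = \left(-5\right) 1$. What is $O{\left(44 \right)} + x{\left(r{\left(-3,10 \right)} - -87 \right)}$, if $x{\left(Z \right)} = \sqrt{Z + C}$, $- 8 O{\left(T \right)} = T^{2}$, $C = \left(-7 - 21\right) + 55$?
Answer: $-242 + \sqrt{109} \approx -231.56$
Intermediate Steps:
$C = 27$ ($C = \left(-7 - 21\right) + 55 = -28 + 55 = 27$)
$r{\left(o,b \right)} = -5$
$O{\left(T \right)} = - \frac{T^{2}}{8}$
$x{\left(Z \right)} = \sqrt{27 + Z}$ ($x{\left(Z \right)} = \sqrt{Z + 27} = \sqrt{27 + Z}$)
$O{\left(44 \right)} + x{\left(r{\left(-3,10 \right)} - -87 \right)} = - \frac{44^{2}}{8} + \sqrt{27 - -82} = \left(- \frac{1}{8}\right) 1936 + \sqrt{27 + \left(-5 + 87\right)} = -242 + \sqrt{27 + 82} = -242 + \sqrt{109}$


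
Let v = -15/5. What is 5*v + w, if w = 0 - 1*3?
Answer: -18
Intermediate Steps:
v = -3 (v = -15*⅕ = -3)
w = -3 (w = 0 - 3 = -3)
5*v + w = 5*(-3) - 3 = -15 - 3 = -18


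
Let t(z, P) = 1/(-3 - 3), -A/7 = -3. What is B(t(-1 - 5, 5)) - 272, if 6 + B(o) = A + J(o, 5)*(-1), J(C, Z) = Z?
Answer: -262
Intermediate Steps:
A = 21 (A = -7*(-3) = 21)
t(z, P) = -⅙ (t(z, P) = 1/(-6) = -⅙)
B(o) = 10 (B(o) = -6 + (21 + 5*(-1)) = -6 + (21 - 5) = -6 + 16 = 10)
B(t(-1 - 5, 5)) - 272 = 10 - 272 = -262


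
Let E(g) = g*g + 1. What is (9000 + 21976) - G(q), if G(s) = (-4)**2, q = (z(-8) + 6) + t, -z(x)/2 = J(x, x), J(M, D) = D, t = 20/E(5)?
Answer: 30960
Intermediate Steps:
E(g) = 1 + g**2 (E(g) = g**2 + 1 = 1 + g**2)
t = 10/13 (t = 20/(1 + 5**2) = 20/(1 + 25) = 20/26 = 20*(1/26) = 10/13 ≈ 0.76923)
z(x) = -2*x
q = 296/13 (q = (-2*(-8) + 6) + 10/13 = (16 + 6) + 10/13 = 22 + 10/13 = 296/13 ≈ 22.769)
G(s) = 16
(9000 + 21976) - G(q) = (9000 + 21976) - 1*16 = 30976 - 16 = 30960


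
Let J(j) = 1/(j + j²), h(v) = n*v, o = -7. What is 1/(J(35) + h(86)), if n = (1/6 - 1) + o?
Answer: -1260/848819 ≈ -0.0014844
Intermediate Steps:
n = -47/6 (n = (1/6 - 1) - 7 = (⅙ - 1) - 7 = -⅚ - 7 = -47/6 ≈ -7.8333)
h(v) = -47*v/6
1/(J(35) + h(86)) = 1/(1/(35*(1 + 35)) - 47/6*86) = 1/((1/35)/36 - 2021/3) = 1/((1/35)*(1/36) - 2021/3) = 1/(1/1260 - 2021/3) = 1/(-848819/1260) = -1260/848819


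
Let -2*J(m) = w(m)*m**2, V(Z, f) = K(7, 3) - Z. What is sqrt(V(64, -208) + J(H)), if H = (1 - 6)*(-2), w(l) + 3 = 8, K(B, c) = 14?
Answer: 10*I*sqrt(3) ≈ 17.32*I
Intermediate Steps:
w(l) = 5 (w(l) = -3 + 8 = 5)
V(Z, f) = 14 - Z
H = 10 (H = -5*(-2) = 10)
J(m) = -5*m**2/2
sqrt(V(64, -208) + J(H)) = sqrt((14 - 1*64) - 5/2*10**2) = sqrt((14 - 64) - 5/2*100) = sqrt(-50 - 250) = sqrt(-300) = 10*I*sqrt(3)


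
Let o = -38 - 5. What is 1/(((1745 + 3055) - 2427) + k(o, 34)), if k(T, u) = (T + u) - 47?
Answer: 1/2317 ≈ 0.00043159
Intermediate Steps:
o = -43
k(T, u) = -47 + T + u
1/(((1745 + 3055) - 2427) + k(o, 34)) = 1/(((1745 + 3055) - 2427) + (-47 - 43 + 34)) = 1/((4800 - 2427) - 56) = 1/(2373 - 56) = 1/2317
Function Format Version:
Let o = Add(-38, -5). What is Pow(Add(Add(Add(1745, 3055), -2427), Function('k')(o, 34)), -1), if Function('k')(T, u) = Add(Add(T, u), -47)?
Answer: Rational(1, 2317) ≈ 0.00043159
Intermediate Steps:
o = -43
Function('k')(T, u) = Add(-47, T, u)
Pow(Add(Add(Add(1745, 3055), -2427), Function('k')(o, 34)), -1) = Pow(Add(Add(Add(1745, 3055), -2427), Add(-47, -43, 34)), -1) = Pow(Add(Add(4800, -2427), -56), -1) = Pow(Add(2373, -56), -1) = Pow(2317, -1) = Rational(1, 2317)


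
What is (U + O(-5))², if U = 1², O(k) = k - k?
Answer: 1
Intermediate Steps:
O(k) = 0
U = 1
(U + O(-5))² = (1 + 0)² = 1² = 1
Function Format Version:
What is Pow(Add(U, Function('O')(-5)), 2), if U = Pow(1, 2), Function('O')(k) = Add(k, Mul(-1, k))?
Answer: 1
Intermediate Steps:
Function('O')(k) = 0
U = 1
Pow(Add(U, Function('O')(-5)), 2) = Pow(Add(1, 0), 2) = Pow(1, 2) = 1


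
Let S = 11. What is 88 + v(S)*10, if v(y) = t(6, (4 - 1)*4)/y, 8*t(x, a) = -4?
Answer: 963/11 ≈ 87.545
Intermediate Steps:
t(x, a) = -½ (t(x, a) = (⅛)*(-4) = -½)
v(y) = -1/(2*y)
88 + v(S)*10 = 88 - ½/11*10 = 88 - ½*1/11*10 = 88 - 1/22*10 = 88 - 5/11 = 963/11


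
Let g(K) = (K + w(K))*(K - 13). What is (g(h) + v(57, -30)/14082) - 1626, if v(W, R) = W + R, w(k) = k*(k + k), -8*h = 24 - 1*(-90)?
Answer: -924124065/75104 ≈ -12305.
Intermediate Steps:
h = -57/4 (h = -(24 - 1*(-90))/8 = -(24 + 90)/8 = -⅛*114 = -57/4 ≈ -14.250)
w(k) = 2*k² (w(k) = k*(2*k) = 2*k²)
v(W, R) = R + W
g(K) = (-13 + K)*(K + 2*K²) (g(K) = (K + 2*K²)*(K - 13) = (K + 2*K²)*(-13 + K) = (-13 + K)*(K + 2*K²))
(g(h) + v(57, -30)/14082) - 1626 = (-57*(-13 - 25*(-57/4) + 2*(-57/4)²)/4 + (-30 + 57)/14082) - 1626 = (-57*(-13 + 1425/4 + 2*(3249/16))/4 + 27*(1/14082)) - 1626 = (-57*(-13 + 1425/4 + 3249/8)/4 + 9/4694) - 1626 = (-57/4*5995/8 + 9/4694) - 1626 = (-341715/32 + 9/4694) - 1626 = -802004961/75104 - 1626 = -924124065/75104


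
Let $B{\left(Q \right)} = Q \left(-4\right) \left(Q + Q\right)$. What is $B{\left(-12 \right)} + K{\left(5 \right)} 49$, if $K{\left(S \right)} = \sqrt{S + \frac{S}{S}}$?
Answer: $-1152 + 49 \sqrt{6} \approx -1032.0$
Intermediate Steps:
$K{\left(S \right)} = \sqrt{1 + S}$ ($K{\left(S \right)} = \sqrt{S + 1} = \sqrt{1 + S}$)
$B{\left(Q \right)} = - 8 Q^{2}$ ($B{\left(Q \right)} = - 4 Q 2 Q = - 8 Q^{2}$)
$B{\left(-12 \right)} + K{\left(5 \right)} 49 = - 8 \left(-12\right)^{2} + \sqrt{1 + 5} \cdot 49 = \left(-8\right) 144 + \sqrt{6} \cdot 49 = -1152 + 49 \sqrt{6}$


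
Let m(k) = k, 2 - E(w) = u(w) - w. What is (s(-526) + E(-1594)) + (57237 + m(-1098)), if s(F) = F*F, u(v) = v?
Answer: 332817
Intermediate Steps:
s(F) = F²
E(w) = 2 (E(w) = 2 - (w - w) = 2 - 1*0 = 2 + 0 = 2)
(s(-526) + E(-1594)) + (57237 + m(-1098)) = ((-526)² + 2) + (57237 - 1098) = (276676 + 2) + 56139 = 276678 + 56139 = 332817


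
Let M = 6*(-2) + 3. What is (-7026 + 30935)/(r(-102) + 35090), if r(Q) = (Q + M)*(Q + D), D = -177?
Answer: 23909/66059 ≈ 0.36193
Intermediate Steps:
M = -9 (M = -12 + 3 = -9)
r(Q) = (-177 + Q)*(-9 + Q) (r(Q) = (Q - 9)*(Q - 177) = (-9 + Q)*(-177 + Q) = (-177 + Q)*(-9 + Q))
(-7026 + 30935)/(r(-102) + 35090) = (-7026 + 30935)/((1593 + (-102)**2 - 186*(-102)) + 35090) = 23909/((1593 + 10404 + 18972) + 35090) = 23909/(30969 + 35090) = 23909/66059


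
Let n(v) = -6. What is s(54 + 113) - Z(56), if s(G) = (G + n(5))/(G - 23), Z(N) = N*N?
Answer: -451423/144 ≈ -3134.9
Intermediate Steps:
Z(N) = N²
s(G) = (-6 + G)/(-23 + G) (s(G) = (G - 6)/(G - 23) = (-6 + G)/(-23 + G))
s(54 + 113) - Z(56) = (-6 + (54 + 113))/(-23 + (54 + 113)) - 1*56² = (-6 + 167)/(-23 + 167) - 1*3136 = 161/144 - 3136 = -451423/144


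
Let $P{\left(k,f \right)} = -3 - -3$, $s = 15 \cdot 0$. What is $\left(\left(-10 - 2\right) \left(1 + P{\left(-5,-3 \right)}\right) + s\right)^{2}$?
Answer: $144$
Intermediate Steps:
$s = 0$
$P{\left(k,f \right)} = 0$ ($P{\left(k,f \right)} = -3 + 3 = 0$)
$\left(\left(-10 - 2\right) \left(1 + P{\left(-5,-3 \right)}\right) + s\right)^{2} = \left(\left(-10 - 2\right) \left(1 + 0\right) + 0\right)^{2} = \left(\left(-12\right) 1 + 0\right)^{2} = \left(-12 + 0\right)^{2} = \left(-12\right)^{2} = 144$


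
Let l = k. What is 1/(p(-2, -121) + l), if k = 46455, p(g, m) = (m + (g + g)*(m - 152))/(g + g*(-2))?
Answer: 2/93881 ≈ 2.1304e-5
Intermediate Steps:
p(g, m) = -(m + 2*g*(-152 + m))/g (p(g, m) = (m + (2*g)*(-152 + m))/(g - 2*g) = (m + 2*g*(-152 + m))/((-g)) = (m + 2*g*(-152 + m))*(-1/g) = -(m + 2*g*(-152 + m))/g)
l = 46455
1/(p(-2, -121) + l) = 1/((304 - 2*(-121) - 1*(-121)/(-2)) + 46455) = 1/((304 + 242 - 1*(-121)*(-½)) + 46455) = 1/((304 + 242 - 121/2) + 46455) = 1/(971/2 + 46455) = 1/(93881/2) = 2/93881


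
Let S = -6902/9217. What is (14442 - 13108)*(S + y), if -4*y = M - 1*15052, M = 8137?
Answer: 42493200649/18434 ≈ 2.3052e+6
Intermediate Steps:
S = -6902/9217 (S = -6902*1/9217 = -6902/9217 ≈ -0.74883)
y = 6915/4 (y = -(8137 - 1*15052)/4 = -(8137 - 15052)/4 = -¼*(-6915) = 6915/4 ≈ 1728.8)
(14442 - 13108)*(S + y) = (14442 - 13108)*(-6902/9217 + 6915/4) = 1334*(63707947/36868) = 42493200649/18434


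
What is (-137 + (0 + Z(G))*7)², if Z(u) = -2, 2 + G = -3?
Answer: 22801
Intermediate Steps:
G = -5 (G = -2 - 3 = -5)
(-137 + (0 + Z(G))*7)² = (-137 + (0 - 2)*7)² = (-137 - 2*7)² = (-137 - 14)² = (-151)² = 22801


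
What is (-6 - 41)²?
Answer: 2209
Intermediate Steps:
(-6 - 41)² = (-47)² = 2209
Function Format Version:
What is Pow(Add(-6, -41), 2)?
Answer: 2209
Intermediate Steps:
Pow(Add(-6, -41), 2) = Pow(-47, 2) = 2209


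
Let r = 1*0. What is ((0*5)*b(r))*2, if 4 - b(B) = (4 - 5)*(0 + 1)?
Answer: 0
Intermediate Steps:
r = 0
b(B) = 5 (b(B) = 4 - (4 - 5)*(0 + 1) = 4 - (-1) = 4 - 1*(-1) = 4 + 1 = 5)
((0*5)*b(r))*2 = ((0*5)*5)*2 = (0*5)*2 = 0*2 = 0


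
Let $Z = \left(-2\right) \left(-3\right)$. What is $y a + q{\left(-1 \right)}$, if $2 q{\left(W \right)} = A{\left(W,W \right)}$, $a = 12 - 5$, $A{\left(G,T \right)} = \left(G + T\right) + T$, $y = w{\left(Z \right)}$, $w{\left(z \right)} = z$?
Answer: $\frac{81}{2} \approx 40.5$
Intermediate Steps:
$Z = 6$
$y = 6$
$A{\left(G,T \right)} = G + 2 T$
$a = 7$ ($a = 12 - 5 = 7$)
$q{\left(W \right)} = \frac{3 W}{2}$ ($q{\left(W \right)} = \frac{W + 2 W}{2} = \frac{3 W}{2}$)
$y a + q{\left(-1 \right)} = 6 \cdot 7 + \frac{3}{2} \left(-1\right) = 42 - \frac{3}{2} = \frac{81}{2}$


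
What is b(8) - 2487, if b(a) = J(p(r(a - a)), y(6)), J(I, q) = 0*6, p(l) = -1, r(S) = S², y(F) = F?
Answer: -2487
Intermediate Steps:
J(I, q) = 0
b(a) = 0
b(8) - 2487 = 0 - 2487 = -2487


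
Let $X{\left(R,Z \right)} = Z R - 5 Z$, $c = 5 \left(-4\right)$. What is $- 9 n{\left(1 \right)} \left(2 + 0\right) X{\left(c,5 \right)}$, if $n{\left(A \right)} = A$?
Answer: $2250$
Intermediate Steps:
$c = -20$
$X{\left(R,Z \right)} = - 5 Z + R Z$ ($X{\left(R,Z \right)} = R Z - 5 Z = - 5 Z + R Z$)
$- 9 n{\left(1 \right)} \left(2 + 0\right) X{\left(c,5 \right)} = \left(-9\right) 1 \left(2 + 0\right) 5 \left(-5 - 20\right) = - 9 \cdot 2 \cdot 5 \left(-25\right) = - 9 \cdot 2 \left(-125\right) = \left(-9\right) \left(-250\right) = 2250$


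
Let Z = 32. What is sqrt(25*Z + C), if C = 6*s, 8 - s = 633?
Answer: 5*I*sqrt(118) ≈ 54.314*I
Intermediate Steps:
s = -625 (s = 8 - 1*633 = 8 - 633 = -625)
C = -3750 (C = 6*(-625) = -3750)
sqrt(25*Z + C) = sqrt(25*32 - 3750) = sqrt(800 - 3750) = sqrt(-2950) = 5*I*sqrt(118)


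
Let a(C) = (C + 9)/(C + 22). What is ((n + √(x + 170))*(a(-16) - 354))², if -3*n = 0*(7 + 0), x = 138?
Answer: 349669397/9 ≈ 3.8852e+7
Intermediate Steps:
a(C) = (9 + C)/(22 + C)
n = 0 (n = -0*(7 + 0) = -0*7 = -⅓*0 = 0)
((n + √(x + 170))*(a(-16) - 354))² = ((0 + √(138 + 170))*((9 - 16)/(22 - 16) - 354))² = ((0 + √308)*(-7/6 - 354))² = ((0 + 2*√77)*((⅙)*(-7) - 354))² = ((2*√77)*(-7/6 - 354))² = ((2*√77)*(-2131/6))² = (-2131*√77/3)² = 349669397/9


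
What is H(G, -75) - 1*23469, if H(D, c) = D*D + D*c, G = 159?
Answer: -10113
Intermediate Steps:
H(D, c) = D² + D*c
H(G, -75) - 1*23469 = 159*(159 - 75) - 1*23469 = 159*84 - 23469 = 13356 - 23469 = -10113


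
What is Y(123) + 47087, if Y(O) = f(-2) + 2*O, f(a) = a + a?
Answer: 47329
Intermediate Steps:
f(a) = 2*a
Y(O) = -4 + 2*O (Y(O) = 2*(-2) + 2*O = -4 + 2*O)
Y(123) + 47087 = (-4 + 2*123) + 47087 = (-4 + 246) + 47087 = 242 + 47087 = 47329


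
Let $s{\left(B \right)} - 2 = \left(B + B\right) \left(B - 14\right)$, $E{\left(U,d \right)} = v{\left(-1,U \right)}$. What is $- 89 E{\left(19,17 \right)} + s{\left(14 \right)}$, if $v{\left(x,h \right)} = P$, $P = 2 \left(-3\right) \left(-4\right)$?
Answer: $-2134$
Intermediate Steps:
$P = 24$ ($P = \left(-6\right) \left(-4\right) = 24$)
$v{\left(x,h \right)} = 24$
$E{\left(U,d \right)} = 24$
$s{\left(B \right)} = 2 + 2 B \left(-14 + B\right)$ ($s{\left(B \right)} = 2 + \left(B + B\right) \left(B - 14\right) = 2 + 2 B \left(-14 + B\right)$)
$- 89 E{\left(19,17 \right)} + s{\left(14 \right)} = \left(-89\right) 24 + \left(2 - 392 + 2 \cdot 14^{2}\right) = -2136 + \left(2 - 392 + 2 \cdot 196\right) = -2136 + \left(2 - 392 + 392\right) = -2136 + 2 = -2134$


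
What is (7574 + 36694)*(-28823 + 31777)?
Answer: 130767672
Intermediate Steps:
(7574 + 36694)*(-28823 + 31777) = 44268*2954 = 130767672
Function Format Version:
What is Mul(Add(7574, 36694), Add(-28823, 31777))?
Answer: 130767672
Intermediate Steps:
Mul(Add(7574, 36694), Add(-28823, 31777)) = Mul(44268, 2954) = 130767672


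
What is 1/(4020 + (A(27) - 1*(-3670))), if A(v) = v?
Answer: 1/7717 ≈ 0.00012958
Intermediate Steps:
1/(4020 + (A(27) - 1*(-3670))) = 1/(4020 + (27 - 1*(-3670))) = 1/(4020 + (27 + 3670)) = 1/(4020 + 3697) = 1/7717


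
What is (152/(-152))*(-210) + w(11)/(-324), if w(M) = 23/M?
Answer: 748417/3564 ≈ 209.99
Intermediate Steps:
(152/(-152))*(-210) + w(11)/(-324) = (152/(-152))*(-210) + (23/11)/(-324) = (152*(-1/152))*(-210) + (23*(1/11))*(-1/324) = -1*(-210) + (23/11)*(-1/324) = 210 - 23/3564 = 748417/3564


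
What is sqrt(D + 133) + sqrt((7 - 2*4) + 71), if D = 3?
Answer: sqrt(70) + 2*sqrt(34) ≈ 20.029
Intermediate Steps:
sqrt(D + 133) + sqrt((7 - 2*4) + 71) = sqrt(3 + 133) + sqrt((7 - 2*4) + 71) = sqrt(136) + sqrt((7 - 8) + 71) = 2*sqrt(34) + sqrt(-1 + 71) = 2*sqrt(34) + sqrt(70) = sqrt(70) + 2*sqrt(34)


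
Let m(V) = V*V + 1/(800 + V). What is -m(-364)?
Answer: -57768257/436 ≈ -1.3250e+5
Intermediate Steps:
m(V) = V² + 1/(800 + V)
-m(-364) = -(1 + (-364)³ + 800*(-364)²)/(800 - 364) = -(1 - 48228544 + 800*132496)/436 = -(1 - 48228544 + 105996800)/436 = -57768257/436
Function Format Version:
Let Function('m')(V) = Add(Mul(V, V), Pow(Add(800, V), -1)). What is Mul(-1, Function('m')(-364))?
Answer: Rational(-57768257, 436) ≈ -1.3250e+5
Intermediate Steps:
Function('m')(V) = Add(Pow(V, 2), Pow(Add(800, V), -1))
Mul(-1, Function('m')(-364)) = Mul(-1, Mul(Pow(Add(800, -364), -1), Add(1, Pow(-364, 3), Mul(800, Pow(-364, 2))))) = Mul(-1, Mul(Pow(436, -1), Add(1, -48228544, Mul(800, 132496)))) = Mul(-1, Mul(Rational(1, 436), Add(1, -48228544, 105996800))) = Mul(-1, Mul(Rational(1, 436), 57768257)) = Mul(-1, Rational(57768257, 436)) = Rational(-57768257, 436)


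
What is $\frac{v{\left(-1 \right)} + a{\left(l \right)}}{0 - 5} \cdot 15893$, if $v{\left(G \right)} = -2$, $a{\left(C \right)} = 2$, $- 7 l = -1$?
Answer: $0$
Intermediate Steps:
$l = \frac{1}{7}$ ($l = \left(- \frac{1}{7}\right) \left(-1\right) = \frac{1}{7} \approx 0.14286$)
$\frac{v{\left(-1 \right)} + a{\left(l \right)}}{0 - 5} \cdot 15893 = \frac{-2 + 2}{0 - 5} \cdot 15893 = \frac{0}{-5} \cdot 15893 = 0 \left(- \frac{1}{5}\right) 15893 = 0 \cdot 15893 = 0$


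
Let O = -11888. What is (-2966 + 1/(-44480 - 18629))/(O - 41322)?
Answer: 37436259/671605978 ≈ 0.055741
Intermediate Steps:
(-2966 + 1/(-44480 - 18629))/(O - 41322) = (-2966 + 1/(-44480 - 18629))/(-11888 - 41322) = (-2966 + 1/(-63109))/(-53210) = (-2966 - 1/63109)*(-1/53210) = -187181295/63109*(-1/53210) = 37436259/671605978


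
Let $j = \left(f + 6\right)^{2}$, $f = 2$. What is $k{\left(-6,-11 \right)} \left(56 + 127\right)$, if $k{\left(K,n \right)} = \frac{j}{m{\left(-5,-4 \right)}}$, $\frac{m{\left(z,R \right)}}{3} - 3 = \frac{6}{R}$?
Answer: $\frac{7808}{3} \approx 2602.7$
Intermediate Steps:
$j = 64$ ($j = \left(2 + 6\right)^{2} = 8^{2} = 64$)
$m{\left(z,R \right)} = 9 + \frac{18}{R}$ ($m{\left(z,R \right)} = 9 + 3 \frac{6}{R} = 9 + \frac{18}{R}$)
$k{\left(K,n \right)} = \frac{128}{9}$ ($k{\left(K,n \right)} = \frac{64}{9 + \frac{18}{-4}} = \frac{64}{9 + 18 \left(- \frac{1}{4}\right)} = \frac{64}{9 - \frac{9}{2}} = \frac{64}{\frac{9}{2}} = 64 \cdot \frac{2}{9} = \frac{128}{9}$)
$k{\left(-6,-11 \right)} \left(56 + 127\right) = \frac{128 \left(56 + 127\right)}{9} = \frac{128}{9} \cdot 183 = \frac{7808}{3}$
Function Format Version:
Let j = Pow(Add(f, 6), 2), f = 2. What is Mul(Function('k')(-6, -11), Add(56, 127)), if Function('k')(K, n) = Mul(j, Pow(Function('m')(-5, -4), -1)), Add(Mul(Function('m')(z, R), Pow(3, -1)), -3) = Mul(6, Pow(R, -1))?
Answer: Rational(7808, 3) ≈ 2602.7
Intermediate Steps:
j = 64 (j = Pow(Add(2, 6), 2) = Pow(8, 2) = 64)
Function('m')(z, R) = Add(9, Mul(18, Pow(R, -1))) (Function('m')(z, R) = Add(9, Mul(3, Mul(6, Pow(R, -1)))) = Add(9, Mul(18, Pow(R, -1))))
Function('k')(K, n) = Rational(128, 9) (Function('k')(K, n) = Mul(64, Pow(Add(9, Mul(18, Pow(-4, -1))), -1)) = Mul(64, Pow(Add(9, Mul(18, Rational(-1, 4))), -1)) = Mul(64, Pow(Add(9, Rational(-9, 2)), -1)) = Mul(64, Pow(Rational(9, 2), -1)) = Mul(64, Rational(2, 9)) = Rational(128, 9))
Mul(Function('k')(-6, -11), Add(56, 127)) = Mul(Rational(128, 9), Add(56, 127)) = Mul(Rational(128, 9), 183) = Rational(7808, 3)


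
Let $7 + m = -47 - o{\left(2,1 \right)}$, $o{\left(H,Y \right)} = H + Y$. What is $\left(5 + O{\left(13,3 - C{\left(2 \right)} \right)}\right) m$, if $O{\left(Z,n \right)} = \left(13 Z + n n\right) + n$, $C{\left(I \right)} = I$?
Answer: $-10032$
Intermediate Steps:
$O{\left(Z,n \right)} = n + n^{2} + 13 Z$ ($O{\left(Z,n \right)} = \left(13 Z + n^{2}\right) + n = \left(n^{2} + 13 Z\right) + n = n + n^{2} + 13 Z$)
$m = -57$ ($m = -7 - 50 = -57$)
$\left(5 + O{\left(13,3 - C{\left(2 \right)} \right)}\right) m = \left(5 + \left(\left(3 - 2\right) + \left(3 - 2\right)^{2} + 13 \cdot 13\right)\right) \left(-57\right) = \left(5 + \left(\left(3 - 2\right) + \left(3 - 2\right)^{2} + 169\right)\right) \left(-57\right) = \left(5 + \left(1 + 1^{2} + 169\right)\right) \left(-57\right) = \left(5 + \left(1 + 1 + 169\right)\right) \left(-57\right) = \left(5 + 171\right) \left(-57\right) = 176 \left(-57\right) = -10032$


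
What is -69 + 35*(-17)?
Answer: -664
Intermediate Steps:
-69 + 35*(-17) = -69 - 595 = -664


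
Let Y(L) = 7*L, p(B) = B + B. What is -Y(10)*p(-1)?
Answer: 140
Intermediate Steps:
p(B) = 2*B
-Y(10)*p(-1) = -7*10*2*(-1) = -70*(-2) = -1*(-140) = 140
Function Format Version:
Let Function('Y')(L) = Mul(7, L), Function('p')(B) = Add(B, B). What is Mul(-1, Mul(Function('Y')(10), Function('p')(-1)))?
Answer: 140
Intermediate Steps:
Function('p')(B) = Mul(2, B)
Mul(-1, Mul(Function('Y')(10), Function('p')(-1))) = Mul(-1, Mul(Mul(7, 10), Mul(2, -1))) = Mul(-1, Mul(70, -2)) = Mul(-1, -140) = 140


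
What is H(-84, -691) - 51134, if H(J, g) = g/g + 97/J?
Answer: -4295269/84 ≈ -51134.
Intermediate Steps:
H(J, g) = 1 + 97/J
H(-84, -691) - 51134 = (97 - 84)/(-84) - 51134 = -1/84*13 - 51134 = -13/84 - 51134 = -4295269/84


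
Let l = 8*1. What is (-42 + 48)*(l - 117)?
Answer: -654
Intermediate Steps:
l = 8
(-42 + 48)*(l - 117) = (-42 + 48)*(8 - 117) = 6*(-109) = -654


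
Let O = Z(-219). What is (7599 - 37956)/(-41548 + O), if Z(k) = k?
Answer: 30357/41767 ≈ 0.72682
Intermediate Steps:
O = -219
(7599 - 37956)/(-41548 + O) = (7599 - 37956)/(-41548 - 219) = -30357/(-41767) = -30357*(-1/41767) = 30357/41767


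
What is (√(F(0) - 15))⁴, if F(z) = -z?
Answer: 225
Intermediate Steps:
(√(F(0) - 15))⁴ = (√(-1*0 - 15))⁴ = (√(0 - 15))⁴ = (√(-15))⁴ = (I*√15)⁴ = 225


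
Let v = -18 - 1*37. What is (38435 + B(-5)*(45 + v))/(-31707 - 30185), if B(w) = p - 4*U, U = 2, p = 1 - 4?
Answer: -38545/61892 ≈ -0.62278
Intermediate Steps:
v = -55 (v = -18 - 37 = -55)
p = -3
B(w) = -11 (B(w) = -3 - 4*2 = -3 - 8 = -11)
(38435 + B(-5)*(45 + v))/(-31707 - 30185) = (38435 - 11*(45 - 55))/(-31707 - 30185) = (38435 - 11*(-10))/(-61892) = (38435 + 110)*(-1/61892) = 38545*(-1/61892) = -38545/61892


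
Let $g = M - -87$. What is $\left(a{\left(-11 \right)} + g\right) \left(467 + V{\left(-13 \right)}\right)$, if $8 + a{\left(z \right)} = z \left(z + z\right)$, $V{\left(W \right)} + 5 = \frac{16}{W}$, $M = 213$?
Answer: $\frac{3198660}{13} \approx 2.4605 \cdot 10^{5}$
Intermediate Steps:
$V{\left(W \right)} = -5 + \frac{16}{W}$
$g = 300$ ($g = 213 - -87 = 213 + 87 = 300$)
$a{\left(z \right)} = -8 + 2 z^{2}$ ($a{\left(z \right)} = -8 + z \left(z + z\right) = -8 + z 2 z = -8 + 2 z^{2}$)
$\left(a{\left(-11 \right)} + g\right) \left(467 + V{\left(-13 \right)}\right) = \left(\left(-8 + 2 \left(-11\right)^{2}\right) + 300\right) \left(467 - \left(5 - \frac{16}{-13}\right)\right) = \left(\left(-8 + 2 \cdot 121\right) + 300\right) \left(467 + \left(-5 + 16 \left(- \frac{1}{13}\right)\right)\right) = \left(\left(-8 + 242\right) + 300\right) \left(467 - \frac{81}{13}\right) = \left(234 + 300\right) \left(467 - \frac{81}{13}\right) = 534 \cdot \frac{5990}{13} = \frac{3198660}{13}$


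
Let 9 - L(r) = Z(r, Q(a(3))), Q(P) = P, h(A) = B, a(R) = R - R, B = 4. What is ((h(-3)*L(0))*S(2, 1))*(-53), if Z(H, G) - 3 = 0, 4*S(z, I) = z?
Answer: -636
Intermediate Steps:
S(z, I) = z/4
a(R) = 0
h(A) = 4
Z(H, G) = 3 (Z(H, G) = 3 + 0 = 3)
L(r) = 6 (L(r) = 9 - 1*3 = 9 - 3 = 6)
((h(-3)*L(0))*S(2, 1))*(-53) = ((4*6)*((¼)*2))*(-53) = (24*(½))*(-53) = 12*(-53) = -636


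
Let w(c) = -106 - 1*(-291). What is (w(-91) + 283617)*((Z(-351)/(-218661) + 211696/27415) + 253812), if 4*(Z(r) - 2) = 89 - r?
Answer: 431817655262013695512/5994591315 ≈ 7.2035e+10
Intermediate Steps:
Z(r) = 97/4 - r/4 (Z(r) = 2 + (89 - r)/4 = 2 + (89/4 - r/4) = 97/4 - r/4)
w(c) = 185 (w(c) = -106 + 291 = 185)
(w(-91) + 283617)*((Z(-351)/(-218661) + 211696/27415) + 253812) = (185 + 283617)*(((97/4 - ¼*(-351))/(-218661) + 211696/27415) + 253812) = 283802*(((97/4 + 351/4)*(-1/218661) + 211696*(1/27415)) + 253812) = 283802*((112*(-1/218661) + 211696/27415) + 253812) = 283802*((-112/218661 + 211696/27415) + 253812) = 283802*(46286588576/5994591315 + 253812) = 283802*(1521545497431356/5994591315) = 431817655262013695512/5994591315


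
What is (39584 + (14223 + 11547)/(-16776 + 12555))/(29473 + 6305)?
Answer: 27843049/25169823 ≈ 1.1062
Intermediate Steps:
(39584 + (14223 + 11547)/(-16776 + 12555))/(29473 + 6305) = (39584 + 25770/(-4221))/35778 = (39584 + 25770*(-1/4221))*(1/35778) = (39584 - 8590/1407)*(1/35778) = (55686098/1407)*(1/35778) = 27843049/25169823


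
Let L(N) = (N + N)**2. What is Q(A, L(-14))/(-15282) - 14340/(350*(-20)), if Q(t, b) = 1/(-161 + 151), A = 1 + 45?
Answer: 10957229/5348700 ≈ 2.0486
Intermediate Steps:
A = 46
L(N) = 4*N**2 (L(N) = (2*N)**2 = 4*N**2)
Q(t, b) = -1/10 (Q(t, b) = 1/(-10) = -1/10)
Q(A, L(-14))/(-15282) - 14340/(350*(-20)) = -1/10/(-15282) - 14340/(350*(-20)) = -1/10*(-1/15282) - 14340/(-7000) = 1/152820 - 14340*(-1/7000) = 1/152820 + 717/350 = 10957229/5348700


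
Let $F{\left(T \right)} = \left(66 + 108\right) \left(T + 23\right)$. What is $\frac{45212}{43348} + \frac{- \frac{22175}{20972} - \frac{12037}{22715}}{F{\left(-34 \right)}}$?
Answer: $\frac{491149979412793}{470526732284840} \approx 1.0438$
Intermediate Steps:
$F{\left(T \right)} = 4002 + 174 T$ ($F{\left(T \right)} = 174 \left(23 + T\right) = 4002 + 174 T$)
$\frac{45212}{43348} + \frac{- \frac{22175}{20972} - \frac{12037}{22715}}{F{\left(-34 \right)}} = \frac{45212}{43348} + \frac{- \frac{22175}{20972} - \frac{12037}{22715}}{4002 + 174 \left(-34\right)} = 45212 \cdot \frac{1}{43348} + \frac{\left(-22175\right) \frac{1}{20972} - \frac{12037}{22715}}{4002 - 5916} = \frac{11303}{10837} + \frac{- \frac{22175}{20972} - \frac{12037}{22715}}{-1914} = \frac{11303}{10837} - - \frac{36006909}{43418541320} = \frac{11303}{10837} + \frac{36006909}{43418541320} = \frac{491149979412793}{470526732284840}$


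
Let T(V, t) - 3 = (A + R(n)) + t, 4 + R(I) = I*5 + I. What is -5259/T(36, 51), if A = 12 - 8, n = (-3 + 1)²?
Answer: -1753/26 ≈ -67.423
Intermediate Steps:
n = 4 (n = (-2)² = 4)
A = 4
R(I) = -4 + 6*I (R(I) = -4 + (I*5 + I) = -4 + (5*I + I) = -4 + 6*I)
T(V, t) = 27 + t (T(V, t) = 3 + ((4 + (-4 + 6*4)) + t) = 3 + ((4 + (-4 + 24)) + t) = 3 + ((4 + 20) + t) = 3 + (24 + t) = 27 + t)
-5259/T(36, 51) = -5259/(27 + 51) = -5259/78 = -5259*1/78 = -1753/26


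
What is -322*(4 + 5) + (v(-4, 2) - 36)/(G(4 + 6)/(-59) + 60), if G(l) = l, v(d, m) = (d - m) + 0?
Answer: -5116209/1765 ≈ -2898.7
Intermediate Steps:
v(d, m) = d - m
-322*(4 + 5) + (v(-4, 2) - 36)/(G(4 + 6)/(-59) + 60) = -322*(4 + 5) + ((-4 - 1*2) - 36)/((4 + 6)/(-59) + 60) = -322*9 + ((-4 - 2) - 36)/(10*(-1/59) + 60) = -46*63 + (-6 - 36)/(-10/59 + 60) = -2898 - 42/3530/59 = -2898 - 42*59/3530 = -2898 - 1239/1765 = -5116209/1765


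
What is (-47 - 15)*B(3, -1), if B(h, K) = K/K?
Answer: -62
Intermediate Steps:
B(h, K) = 1
(-47 - 15)*B(3, -1) = (-47 - 15)*1 = -62*1 = -62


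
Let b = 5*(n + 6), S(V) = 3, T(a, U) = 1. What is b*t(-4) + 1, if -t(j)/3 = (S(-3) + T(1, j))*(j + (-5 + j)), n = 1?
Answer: 5461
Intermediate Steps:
t(j) = 60 - 24*j (t(j) = -3*(3 + 1)*(j + (-5 + j)) = -12*(-5 + 2*j) = -3*(-20 + 8*j) = 60 - 24*j)
b = 35 (b = 5*(1 + 6) = 5*7 = 35)
b*t(-4) + 1 = 35*(60 - 24*(-4)) + 1 = 35*(60 + 96) + 1 = 35*156 + 1 = 5460 + 1 = 5461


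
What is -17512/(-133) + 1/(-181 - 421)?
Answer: 1506013/11438 ≈ 131.67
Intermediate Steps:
-17512/(-133) + 1/(-181 - 421) = -17512*(-1)/133 + 1/(-602) = -44*(-398/133) - 1/602 = 17512/133 - 1/602 = 1506013/11438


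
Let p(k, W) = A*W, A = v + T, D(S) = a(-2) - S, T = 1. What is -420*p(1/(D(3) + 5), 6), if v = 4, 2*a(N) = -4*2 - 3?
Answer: -12600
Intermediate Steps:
a(N) = -11/2 (a(N) = (-4*2 - 3)/2 = (-8 - 3)/2 = (1/2)*(-11) = -11/2)
D(S) = -11/2 - S
A = 5 (A = 4 + 1 = 5)
p(k, W) = 5*W
-420*p(1/(D(3) + 5), 6) = -2100*6 = -420*30 = -12600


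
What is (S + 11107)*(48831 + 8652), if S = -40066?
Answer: -1664650197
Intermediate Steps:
(S + 11107)*(48831 + 8652) = (-40066 + 11107)*(48831 + 8652) = -28959*57483 = -1664650197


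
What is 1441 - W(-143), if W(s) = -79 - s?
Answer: 1377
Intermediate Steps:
1441 - W(-143) = 1441 - (-79 - 1*(-143)) = 1441 - (-79 + 143) = 1441 - 1*64 = 1441 - 64 = 1377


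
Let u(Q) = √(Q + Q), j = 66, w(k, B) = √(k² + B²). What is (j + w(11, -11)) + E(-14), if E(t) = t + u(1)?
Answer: 52 + 12*√2 ≈ 68.971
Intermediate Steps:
w(k, B) = √(B² + k²)
u(Q) = √2*√Q (u(Q) = √(2*Q) = √2*√Q)
E(t) = t + √2 (E(t) = t + √2*√1 = t + √2*1 = t + √2)
(j + w(11, -11)) + E(-14) = (66 + √((-11)² + 11²)) + (-14 + √2) = (66 + √(121 + 121)) + (-14 + √2) = (66 + √242) + (-14 + √2) = (66 + 11*√2) + (-14 + √2) = 52 + 12*√2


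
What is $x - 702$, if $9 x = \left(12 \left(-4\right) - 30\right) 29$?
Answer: $- \frac{2860}{3} \approx -953.33$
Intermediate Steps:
$x = - \frac{754}{3}$ ($x = \frac{\left(12 \left(-4\right) - 30\right) 29}{9} = \frac{\left(-48 - 30\right) 29}{9} = \frac{\left(-78\right) 29}{9} = \frac{1}{9} \left(-2262\right) = - \frac{754}{3} \approx -251.33$)
$x - 702 = - \frac{754}{3} - 702 = - \frac{2860}{3}$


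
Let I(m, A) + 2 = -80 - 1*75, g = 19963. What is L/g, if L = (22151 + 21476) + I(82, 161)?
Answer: 43470/19963 ≈ 2.1775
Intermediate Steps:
I(m, A) = -157 (I(m, A) = -2 + (-80 - 1*75) = -2 + (-80 - 75) = -2 - 155 = -157)
L = 43470 (L = (22151 + 21476) - 157 = 43627 - 157 = 43470)
L/g = 43470/19963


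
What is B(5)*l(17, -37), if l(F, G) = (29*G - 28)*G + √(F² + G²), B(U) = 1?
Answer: 40737 + √1658 ≈ 40778.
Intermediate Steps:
l(F, G) = √(F² + G²) + G*(-28 + 29*G) (l(F, G) = (-28 + 29*G)*G + √(F² + G²) = G*(-28 + 29*G) + √(F² + G²) = √(F² + G²) + G*(-28 + 29*G))
B(5)*l(17, -37) = 1*(√(17² + (-37)²) - 28*(-37) + 29*(-37)²) = 1*(√(289 + 1369) + 1036 + 29*1369) = 1*(√1658 + 1036 + 39701) = 1*(40737 + √1658) = 40737 + √1658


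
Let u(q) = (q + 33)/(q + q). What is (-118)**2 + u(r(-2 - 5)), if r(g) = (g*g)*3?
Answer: 682306/49 ≈ 13925.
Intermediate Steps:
r(g) = 3*g**2 (r(g) = g**2*3 = 3*g**2)
u(q) = (33 + q)/(2*q) (u(q) = (33 + q)/((2*q)) = (33 + q)*(1/(2*q)) = (33 + q)/(2*q))
(-118)**2 + u(r(-2 - 5)) = (-118)**2 + (33 + 3*(-2 - 5)**2)/(2*((3*(-2 - 5)**2))) = 13924 + (33 + 3*(-7)**2)/(2*((3*(-7)**2))) = 13924 + (33 + 3*49)/(2*((3*49))) = 13924 + (1/2)*(33 + 147)/147 = 13924 + (1/2)*(1/147)*180 = 13924 + 30/49 = 682306/49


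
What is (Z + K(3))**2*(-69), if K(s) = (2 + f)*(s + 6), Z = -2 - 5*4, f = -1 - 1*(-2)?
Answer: -1725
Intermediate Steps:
f = 1 (f = -1 + 2 = 1)
Z = -22 (Z = -2 - 20 = -22)
K(s) = 18 + 3*s (K(s) = (2 + 1)*(s + 6) = 3*(6 + s) = 18 + 3*s)
(Z + K(3))**2*(-69) = (-22 + (18 + 3*3))**2*(-69) = (-22 + (18 + 9))**2*(-69) = (-22 + 27)**2*(-69) = 5**2*(-69) = 25*(-69) = -1725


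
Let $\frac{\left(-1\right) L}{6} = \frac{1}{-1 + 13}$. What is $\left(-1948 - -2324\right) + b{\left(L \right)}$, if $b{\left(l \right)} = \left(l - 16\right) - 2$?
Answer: $\frac{715}{2} \approx 357.5$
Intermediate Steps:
$L = - \frac{1}{2}$ ($L = - \frac{6}{-1 + 13} = - \frac{6}{12} = \left(-6\right) \frac{1}{12} = - \frac{1}{2} \approx -0.5$)
$b{\left(l \right)} = -18 + l$ ($b{\left(l \right)} = \left(-16 + l\right) - 2 = -18 + l$)
$\left(-1948 - -2324\right) + b{\left(L \right)} = \left(-1948 - -2324\right) - \frac{37}{2} = \left(-1948 + 2324\right) - \frac{37}{2} = 376 - \frac{37}{2} = \frac{715}{2}$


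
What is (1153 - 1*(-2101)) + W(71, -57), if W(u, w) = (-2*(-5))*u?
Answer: 3964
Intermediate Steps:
W(u, w) = 10*u
(1153 - 1*(-2101)) + W(71, -57) = (1153 - 1*(-2101)) + 10*71 = (1153 + 2101) + 710 = 3254 + 710 = 3964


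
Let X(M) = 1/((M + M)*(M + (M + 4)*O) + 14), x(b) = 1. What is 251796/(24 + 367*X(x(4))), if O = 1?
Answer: 6546696/991 ≈ 6606.1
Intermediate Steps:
X(M) = 1/(14 + 2*M*(4 + 2*M)) (X(M) = 1/((M + M)*(M + (M + 4)*1) + 14) = 1/((2*M)*(M + (4 + M)*1) + 14) = 1/((2*M)*(M + (4 + M)) + 14) = 1/((2*M)*(4 + 2*M) + 14) = 1/(2*M*(4 + 2*M) + 14) = 1/(14 + 2*M*(4 + 2*M)))
251796/(24 + 367*X(x(4))) = 251796/(24 + 367*(1/(2*(7 + 2*1² + 4*1)))) = 251796/(24 + 367*(1/(2*(7 + 2*1 + 4)))) = 251796/(24 + 367*(1/(2*(7 + 2 + 4)))) = 251796/(24 + 367*((½)/13)) = 251796/(24 + 367*((½)*(1/13))) = 251796/(24 + 367*(1/26)) = 251796/(24 + 367/26) = 251796/(991/26) = 251796*(26/991) = 6546696/991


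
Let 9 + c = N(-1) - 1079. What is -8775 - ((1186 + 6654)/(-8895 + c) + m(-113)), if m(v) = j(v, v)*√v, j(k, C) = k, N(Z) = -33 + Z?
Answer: -12555905/1431 + 113*I*√113 ≈ -8774.2 + 1201.2*I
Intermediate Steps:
m(v) = v^(3/2) (m(v) = v*√v = v^(3/2))
c = -1122 (c = -9 + ((-33 - 1) - 1079) = -9 + (-34 - 1079) = -9 - 1113 = -1122)
-8775 - ((1186 + 6654)/(-8895 + c) + m(-113)) = -8775 - ((1186 + 6654)/(-8895 - 1122) + (-113)^(3/2)) = -8775 - (7840/(-10017) - 113*I*√113) = -8775 - (7840*(-1/10017) - 113*I*√113) = -8775 - (-1120/1431 - 113*I*√113) = -8775 + (1120/1431 + 113*I*√113) = -12555905/1431 + 113*I*√113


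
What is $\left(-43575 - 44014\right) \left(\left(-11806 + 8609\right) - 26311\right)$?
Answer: $2584576212$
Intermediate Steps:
$\left(-43575 - 44014\right) \left(\left(-11806 + 8609\right) - 26311\right) = - 87589 \left(-3197 - 26311\right) = \left(-87589\right) \left(-29508\right) = 2584576212$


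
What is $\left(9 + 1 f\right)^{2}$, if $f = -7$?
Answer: $4$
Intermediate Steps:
$\left(9 + 1 f\right)^{2} = \left(9 + 1 \left(-7\right)\right)^{2} = \left(9 - 7\right)^{2} = 2^{2} = 4$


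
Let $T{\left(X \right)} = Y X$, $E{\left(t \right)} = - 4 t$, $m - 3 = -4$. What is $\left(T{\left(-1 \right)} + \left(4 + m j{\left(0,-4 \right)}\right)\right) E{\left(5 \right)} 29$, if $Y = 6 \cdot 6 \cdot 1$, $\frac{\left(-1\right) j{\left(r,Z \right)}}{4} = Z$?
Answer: $27840$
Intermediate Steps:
$m = -1$ ($m = 3 - 4 = -1$)
$j{\left(r,Z \right)} = - 4 Z$
$Y = 36$ ($Y = 36 \cdot 1 = 36$)
$T{\left(X \right)} = 36 X$
$\left(T{\left(-1 \right)} + \left(4 + m j{\left(0,-4 \right)}\right)\right) E{\left(5 \right)} 29 = \left(36 \left(-1\right) + \left(4 - \left(-4\right) \left(-4\right)\right)\right) \left(\left(-4\right) 5\right) 29 = \left(-36 + \left(4 - 16\right)\right) \left(-20\right) 29 = \left(-36 - 12\right) \left(-20\right) 29 = \left(-48\right) \left(-20\right) 29 = 960 \cdot 29 = 27840$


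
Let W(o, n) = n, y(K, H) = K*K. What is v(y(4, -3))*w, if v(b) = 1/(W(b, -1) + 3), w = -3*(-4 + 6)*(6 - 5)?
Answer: -3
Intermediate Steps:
y(K, H) = K²
w = -6 ≈ -6.0000
v(b) = ½ (v(b) = 1/(-1 + 3) = 1/2 = ½)
v(y(4, -3))*w = (½)*(-6) = -3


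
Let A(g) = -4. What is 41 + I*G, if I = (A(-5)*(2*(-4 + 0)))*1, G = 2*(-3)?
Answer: -151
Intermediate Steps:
G = -6
I = 32 (I = -8*(-4 + 0)*1 = -8*(-4)*1 = -4*(-8)*1 = 32*1 = 32)
41 + I*G = 41 + 32*(-6) = 41 - 192 = -151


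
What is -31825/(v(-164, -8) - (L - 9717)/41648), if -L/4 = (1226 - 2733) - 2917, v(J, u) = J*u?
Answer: -1325447600/54634197 ≈ -24.260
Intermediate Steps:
L = 17696 (L = -4*((1226 - 2733) - 2917) = -4*(-1507 - 2917) = -4*(-4424) = 17696)
-31825/(v(-164, -8) - (L - 9717)/41648) = -31825/(-164*(-8) - (17696 - 9717)/41648) = -31825/(1312 - 7979/41648) = -31825/54634197/41648 = -31825*41648/54634197 = -1325447600/54634197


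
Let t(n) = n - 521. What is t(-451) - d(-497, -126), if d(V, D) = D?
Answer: -846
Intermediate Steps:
t(n) = -521 + n
t(-451) - d(-497, -126) = (-521 - 451) - 1*(-126) = -972 + 126 = -846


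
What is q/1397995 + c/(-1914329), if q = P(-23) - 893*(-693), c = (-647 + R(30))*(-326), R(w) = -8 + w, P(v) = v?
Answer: 899795076504/2676222370355 ≈ 0.33622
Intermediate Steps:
c = 203750 (c = (-647 + (-8 + 30))*(-326) = (-647 + 22)*(-326) = -625*(-326) = 203750)
q = 618826 (q = -23 - 893*(-693) = -23 + 618849 = 618826)
q/1397995 + c/(-1914329) = 618826/1397995 + 203750/(-1914329) = 618826*(1/1397995) + 203750*(-1/1914329) = 618826/1397995 - 203750/1914329 = 899795076504/2676222370355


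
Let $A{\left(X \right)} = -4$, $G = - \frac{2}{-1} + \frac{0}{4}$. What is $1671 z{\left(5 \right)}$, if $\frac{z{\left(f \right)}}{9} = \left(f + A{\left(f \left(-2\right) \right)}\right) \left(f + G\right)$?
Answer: $105273$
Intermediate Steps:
$G = 2$ ($G = \left(-2\right) \left(-1\right) + 0 \cdot \frac{1}{4} = 2 + 0 = 2$)
$z{\left(f \right)} = 9 \left(-4 + f\right) \left(2 + f\right)$ ($z{\left(f \right)} = 9 \left(f - 4\right) \left(f + 2\right) = 9 \left(-4 + f\right) \left(2 + f\right)$)
$1671 z{\left(5 \right)} = 1671 \left(-72 - 90 + 9 \cdot 5^{2}\right) = 1671 \left(-72 - 90 + 9 \cdot 25\right) = 1671 \left(-72 - 90 + 225\right) = 1671 \cdot 63 = 105273$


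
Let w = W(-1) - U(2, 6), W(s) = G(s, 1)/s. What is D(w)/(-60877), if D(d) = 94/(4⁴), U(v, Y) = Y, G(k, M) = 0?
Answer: -47/7792256 ≈ -6.0316e-6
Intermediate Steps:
W(s) = 0 (W(s) = 0/s = 0)
w = -6 (w = 0 - 1*6 = 0 - 6 = -6)
D(d) = 47/128 (D(d) = 94/256 = 94*(1/256) = 47/128)
D(w)/(-60877) = (47/128)/(-60877) = (47/128)*(-1/60877) = -47/7792256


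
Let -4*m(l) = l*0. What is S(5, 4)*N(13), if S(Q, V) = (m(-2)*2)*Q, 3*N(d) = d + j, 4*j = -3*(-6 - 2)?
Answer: 0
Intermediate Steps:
j = 6 (j = (-3*(-6 - 2))/4 = (-3*(-8))/4 = (1/4)*24 = 6)
m(l) = 0 (m(l) = -l*0/4 = -1/4*0 = 0)
N(d) = 2 + d/3 (N(d) = (d + 6)/3 = (6 + d)/3 = 2 + d/3)
S(Q, V) = 0 (S(Q, V) = (0*2)*Q = 0*Q = 0)
S(5, 4)*N(13) = 0*(2 + (1/3)*13) = 0*(2 + 13/3) = 0*(19/3) = 0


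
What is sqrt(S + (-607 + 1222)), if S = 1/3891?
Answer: sqrt(9311030706)/3891 ≈ 24.799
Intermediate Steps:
S = 1/3891 ≈ 0.00025700
sqrt(S + (-607 + 1222)) = sqrt(1/3891 + (-607 + 1222)) = sqrt(1/3891 + 615) = sqrt(2392966/3891) = sqrt(9311030706)/3891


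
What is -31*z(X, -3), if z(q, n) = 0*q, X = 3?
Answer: 0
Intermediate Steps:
z(q, n) = 0
-31*z(X, -3) = -31*0 = 0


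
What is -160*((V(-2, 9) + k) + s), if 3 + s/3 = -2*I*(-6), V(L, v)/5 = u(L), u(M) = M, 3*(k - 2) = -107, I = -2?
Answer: 59840/3 ≈ 19947.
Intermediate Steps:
k = -101/3 (k = 2 + (⅓)*(-107) = 2 - 107/3 = -101/3 ≈ -33.667)
V(L, v) = 5*L
s = -81 (s = -9 + 3*(-2*(-2)*(-6)) = -9 + 3*(4*(-6)) = -9 + 3*(-24) = -9 - 72 = -81)
-160*((V(-2, 9) + k) + s) = -160*((5*(-2) - 101/3) - 81) = -160*((-10 - 101/3) - 81) = -160*(-131/3 - 81) = -160*(-374/3) = 59840/3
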